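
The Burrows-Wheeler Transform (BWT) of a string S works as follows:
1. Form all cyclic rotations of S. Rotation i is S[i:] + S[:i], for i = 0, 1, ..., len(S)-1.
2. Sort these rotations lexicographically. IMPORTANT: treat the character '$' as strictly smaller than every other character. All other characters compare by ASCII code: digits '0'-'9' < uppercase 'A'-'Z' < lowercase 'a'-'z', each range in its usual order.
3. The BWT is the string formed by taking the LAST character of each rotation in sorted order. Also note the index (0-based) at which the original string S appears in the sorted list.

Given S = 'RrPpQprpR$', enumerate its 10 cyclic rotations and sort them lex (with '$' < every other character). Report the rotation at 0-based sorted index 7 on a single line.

Answer: prpR$RrPpQ

Derivation:
All 10 rotations (rotation i = S[i:]+S[:i]):
  rot[0] = RrPpQprpR$
  rot[1] = rPpQprpR$R
  rot[2] = PpQprpR$Rr
  rot[3] = pQprpR$RrP
  rot[4] = QprpR$RrPp
  rot[5] = prpR$RrPpQ
  rot[6] = rpR$RrPpQp
  rot[7] = pR$RrPpQpr
  rot[8] = R$RrPpQprp
  rot[9] = $RrPpQprpR
Sorted (with $ < everything):
  sorted[0] = $RrPpQprpR
  sorted[1] = PpQprpR$Rr
  sorted[2] = QprpR$RrPp
  sorted[3] = R$RrPpQprp
  sorted[4] = RrPpQprpR$
  sorted[5] = pQprpR$RrP
  sorted[6] = pR$RrPpQpr
  sorted[7] = prpR$RrPpQ
  sorted[8] = rPpQprpR$R
  sorted[9] = rpR$RrPpQp
sorted[7] = prpR$RrPpQ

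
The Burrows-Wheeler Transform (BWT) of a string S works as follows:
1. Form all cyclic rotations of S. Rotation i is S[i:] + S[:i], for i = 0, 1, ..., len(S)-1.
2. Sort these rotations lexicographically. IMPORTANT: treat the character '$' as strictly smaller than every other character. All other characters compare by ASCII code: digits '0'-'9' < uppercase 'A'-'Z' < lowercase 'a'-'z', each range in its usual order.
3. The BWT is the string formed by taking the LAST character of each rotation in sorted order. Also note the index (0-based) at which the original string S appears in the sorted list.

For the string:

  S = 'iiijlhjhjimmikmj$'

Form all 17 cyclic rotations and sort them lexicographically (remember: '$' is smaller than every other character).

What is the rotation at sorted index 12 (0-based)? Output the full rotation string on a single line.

Answer: kmj$iiijlhjhjimmi

Derivation:
All 17 rotations (rotation i = S[i:]+S[:i]):
  rot[0] = iiijlhjhjimmikmj$
  rot[1] = iijlhjhjimmikmj$i
  rot[2] = ijlhjhjimmikmj$ii
  rot[3] = jlhjhjimmikmj$iii
  rot[4] = lhjhjimmikmj$iiij
  rot[5] = hjhjimmikmj$iiijl
  rot[6] = jhjimmikmj$iiijlh
  rot[7] = hjimmikmj$iiijlhj
  rot[8] = jimmikmj$iiijlhjh
  rot[9] = immikmj$iiijlhjhj
  rot[10] = mmikmj$iiijlhjhji
  rot[11] = mikmj$iiijlhjhjim
  rot[12] = ikmj$iiijlhjhjimm
  rot[13] = kmj$iiijlhjhjimmi
  rot[14] = mj$iiijlhjhjimmik
  rot[15] = j$iiijlhjhjimmikm
  rot[16] = $iiijlhjhjimmikmj
Sorted (with $ < everything):
  sorted[0] = $iiijlhjhjimmikmj
  sorted[1] = hjhjimmikmj$iiijl
  sorted[2] = hjimmikmj$iiijlhj
  sorted[3] = iiijlhjhjimmikmj$
  sorted[4] = iijlhjhjimmikmj$i
  sorted[5] = ijlhjhjimmikmj$ii
  sorted[6] = ikmj$iiijlhjhjimm
  sorted[7] = immikmj$iiijlhjhj
  sorted[8] = j$iiijlhjhjimmikm
  sorted[9] = jhjimmikmj$iiijlh
  sorted[10] = jimmikmj$iiijlhjh
  sorted[11] = jlhjhjimmikmj$iii
  sorted[12] = kmj$iiijlhjhjimmi
  sorted[13] = lhjhjimmikmj$iiij
  sorted[14] = mikmj$iiijlhjhjim
  sorted[15] = mj$iiijlhjhjimmik
  sorted[16] = mmikmj$iiijlhjhji
sorted[12] = kmj$iiijlhjhjimmi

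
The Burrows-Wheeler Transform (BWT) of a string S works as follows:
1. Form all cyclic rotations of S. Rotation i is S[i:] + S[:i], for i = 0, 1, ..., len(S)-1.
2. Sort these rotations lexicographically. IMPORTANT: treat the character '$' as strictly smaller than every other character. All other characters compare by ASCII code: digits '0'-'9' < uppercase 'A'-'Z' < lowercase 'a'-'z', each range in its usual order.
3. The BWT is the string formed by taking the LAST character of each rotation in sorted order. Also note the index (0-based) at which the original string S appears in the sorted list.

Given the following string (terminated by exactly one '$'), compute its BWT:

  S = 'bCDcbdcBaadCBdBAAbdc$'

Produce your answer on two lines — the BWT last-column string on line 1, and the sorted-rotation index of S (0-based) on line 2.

All 21 rotations (rotation i = S[i:]+S[:i]):
  rot[0] = bCDcbdcBaadCBdBAAbdc$
  rot[1] = CDcbdcBaadCBdBAAbdc$b
  rot[2] = DcbdcBaadCBdBAAbdc$bC
  rot[3] = cbdcBaadCBdBAAbdc$bCD
  rot[4] = bdcBaadCBdBAAbdc$bCDc
  rot[5] = dcBaadCBdBAAbdc$bCDcb
  rot[6] = cBaadCBdBAAbdc$bCDcbd
  rot[7] = BaadCBdBAAbdc$bCDcbdc
  rot[8] = aadCBdBAAbdc$bCDcbdcB
  rot[9] = adCBdBAAbdc$bCDcbdcBa
  rot[10] = dCBdBAAbdc$bCDcbdcBaa
  rot[11] = CBdBAAbdc$bCDcbdcBaad
  rot[12] = BdBAAbdc$bCDcbdcBaadC
  rot[13] = dBAAbdc$bCDcbdcBaadCB
  rot[14] = BAAbdc$bCDcbdcBaadCBd
  rot[15] = AAbdc$bCDcbdcBaadCBdB
  rot[16] = Abdc$bCDcbdcBaadCBdBA
  rot[17] = bdc$bCDcbdcBaadCBdBAA
  rot[18] = dc$bCDcbdcBaadCBdBAAb
  rot[19] = c$bCDcbdcBaadCBdBAAbd
  rot[20] = $bCDcbdcBaadCBdBAAbdc
Sorted (with $ < everything):
  sorted[0] = $bCDcbdcBaadCBdBAAbdc  (last char: 'c')
  sorted[1] = AAbdc$bCDcbdcBaadCBdB  (last char: 'B')
  sorted[2] = Abdc$bCDcbdcBaadCBdBA  (last char: 'A')
  sorted[3] = BAAbdc$bCDcbdcBaadCBd  (last char: 'd')
  sorted[4] = BaadCBdBAAbdc$bCDcbdc  (last char: 'c')
  sorted[5] = BdBAAbdc$bCDcbdcBaadC  (last char: 'C')
  sorted[6] = CBdBAAbdc$bCDcbdcBaad  (last char: 'd')
  sorted[7] = CDcbdcBaadCBdBAAbdc$b  (last char: 'b')
  sorted[8] = DcbdcBaadCBdBAAbdc$bC  (last char: 'C')
  sorted[9] = aadCBdBAAbdc$bCDcbdcB  (last char: 'B')
  sorted[10] = adCBdBAAbdc$bCDcbdcBa  (last char: 'a')
  sorted[11] = bCDcbdcBaadCBdBAAbdc$  (last char: '$')
  sorted[12] = bdc$bCDcbdcBaadCBdBAA  (last char: 'A')
  sorted[13] = bdcBaadCBdBAAbdc$bCDc  (last char: 'c')
  sorted[14] = c$bCDcbdcBaadCBdBAAbd  (last char: 'd')
  sorted[15] = cBaadCBdBAAbdc$bCDcbd  (last char: 'd')
  sorted[16] = cbdcBaadCBdBAAbdc$bCD  (last char: 'D')
  sorted[17] = dBAAbdc$bCDcbdcBaadCB  (last char: 'B')
  sorted[18] = dCBdBAAbdc$bCDcbdcBaa  (last char: 'a')
  sorted[19] = dc$bCDcbdcBaadCBdBAAb  (last char: 'b')
  sorted[20] = dcBaadCBdBAAbdc$bCDcb  (last char: 'b')
Last column: cBAdcCdbCBa$AcddDBabb
Original string S is at sorted index 11

Answer: cBAdcCdbCBa$AcddDBabb
11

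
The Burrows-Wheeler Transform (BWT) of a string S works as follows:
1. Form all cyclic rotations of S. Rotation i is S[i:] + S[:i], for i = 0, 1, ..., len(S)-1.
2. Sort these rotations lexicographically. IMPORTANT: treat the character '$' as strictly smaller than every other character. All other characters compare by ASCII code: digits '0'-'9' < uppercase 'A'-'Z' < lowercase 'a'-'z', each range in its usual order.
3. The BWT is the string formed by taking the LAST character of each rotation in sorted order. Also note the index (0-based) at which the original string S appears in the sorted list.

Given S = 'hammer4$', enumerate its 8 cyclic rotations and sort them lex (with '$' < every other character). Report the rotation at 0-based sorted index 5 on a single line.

All 8 rotations (rotation i = S[i:]+S[:i]):
  rot[0] = hammer4$
  rot[1] = ammer4$h
  rot[2] = mmer4$ha
  rot[3] = mer4$ham
  rot[4] = er4$hamm
  rot[5] = r4$hamme
  rot[6] = 4$hammer
  rot[7] = $hammer4
Sorted (with $ < everything):
  sorted[0] = $hammer4
  sorted[1] = 4$hammer
  sorted[2] = ammer4$h
  sorted[3] = er4$hamm
  sorted[4] = hammer4$
  sorted[5] = mer4$ham
  sorted[6] = mmer4$ha
  sorted[7] = r4$hamme
sorted[5] = mer4$ham

Answer: mer4$ham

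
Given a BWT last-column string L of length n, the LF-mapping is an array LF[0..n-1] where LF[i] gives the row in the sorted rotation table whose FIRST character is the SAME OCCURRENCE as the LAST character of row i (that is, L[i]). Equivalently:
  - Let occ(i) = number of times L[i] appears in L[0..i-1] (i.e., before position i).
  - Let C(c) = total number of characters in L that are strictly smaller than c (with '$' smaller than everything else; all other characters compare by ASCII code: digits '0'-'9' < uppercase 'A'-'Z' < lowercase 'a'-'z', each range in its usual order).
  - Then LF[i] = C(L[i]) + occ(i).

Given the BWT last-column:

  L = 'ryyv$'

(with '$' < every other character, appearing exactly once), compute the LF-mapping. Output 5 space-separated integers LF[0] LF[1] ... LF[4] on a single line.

Char counts: '$':1, 'r':1, 'v':1, 'y':2
C (first-col start): C('$')=0, C('r')=1, C('v')=2, C('y')=3
L[0]='r': occ=0, LF[0]=C('r')+0=1+0=1
L[1]='y': occ=0, LF[1]=C('y')+0=3+0=3
L[2]='y': occ=1, LF[2]=C('y')+1=3+1=4
L[3]='v': occ=0, LF[3]=C('v')+0=2+0=2
L[4]='$': occ=0, LF[4]=C('$')+0=0+0=0

Answer: 1 3 4 2 0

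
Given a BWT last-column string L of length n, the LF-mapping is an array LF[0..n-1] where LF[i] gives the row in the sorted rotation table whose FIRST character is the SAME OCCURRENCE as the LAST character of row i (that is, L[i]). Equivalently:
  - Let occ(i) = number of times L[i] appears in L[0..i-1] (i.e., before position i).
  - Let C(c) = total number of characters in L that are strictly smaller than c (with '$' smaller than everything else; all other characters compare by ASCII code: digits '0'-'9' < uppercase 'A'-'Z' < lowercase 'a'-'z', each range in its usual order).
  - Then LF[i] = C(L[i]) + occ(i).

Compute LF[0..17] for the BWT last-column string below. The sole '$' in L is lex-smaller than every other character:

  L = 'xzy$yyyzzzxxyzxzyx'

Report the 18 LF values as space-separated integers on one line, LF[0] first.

Answer: 1 12 6 0 7 8 9 13 14 15 2 3 10 16 4 17 11 5

Derivation:
Char counts: '$':1, 'x':5, 'y':6, 'z':6
C (first-col start): C('$')=0, C('x')=1, C('y')=6, C('z')=12
L[0]='x': occ=0, LF[0]=C('x')+0=1+0=1
L[1]='z': occ=0, LF[1]=C('z')+0=12+0=12
L[2]='y': occ=0, LF[2]=C('y')+0=6+0=6
L[3]='$': occ=0, LF[3]=C('$')+0=0+0=0
L[4]='y': occ=1, LF[4]=C('y')+1=6+1=7
L[5]='y': occ=2, LF[5]=C('y')+2=6+2=8
L[6]='y': occ=3, LF[6]=C('y')+3=6+3=9
L[7]='z': occ=1, LF[7]=C('z')+1=12+1=13
L[8]='z': occ=2, LF[8]=C('z')+2=12+2=14
L[9]='z': occ=3, LF[9]=C('z')+3=12+3=15
L[10]='x': occ=1, LF[10]=C('x')+1=1+1=2
L[11]='x': occ=2, LF[11]=C('x')+2=1+2=3
L[12]='y': occ=4, LF[12]=C('y')+4=6+4=10
L[13]='z': occ=4, LF[13]=C('z')+4=12+4=16
L[14]='x': occ=3, LF[14]=C('x')+3=1+3=4
L[15]='z': occ=5, LF[15]=C('z')+5=12+5=17
L[16]='y': occ=5, LF[16]=C('y')+5=6+5=11
L[17]='x': occ=4, LF[17]=C('x')+4=1+4=5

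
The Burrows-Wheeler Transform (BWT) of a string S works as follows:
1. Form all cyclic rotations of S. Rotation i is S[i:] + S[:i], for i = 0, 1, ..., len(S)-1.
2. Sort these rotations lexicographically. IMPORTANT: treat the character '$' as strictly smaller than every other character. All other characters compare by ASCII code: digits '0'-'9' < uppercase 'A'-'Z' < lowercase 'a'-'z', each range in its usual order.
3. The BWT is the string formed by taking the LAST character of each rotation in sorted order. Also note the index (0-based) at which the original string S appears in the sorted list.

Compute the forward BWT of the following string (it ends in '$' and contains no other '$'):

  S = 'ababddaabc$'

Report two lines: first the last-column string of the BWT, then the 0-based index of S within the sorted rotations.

All 11 rotations (rotation i = S[i:]+S[:i]):
  rot[0] = ababddaabc$
  rot[1] = babddaabc$a
  rot[2] = abddaabc$ab
  rot[3] = bddaabc$aba
  rot[4] = ddaabc$abab
  rot[5] = daabc$ababd
  rot[6] = aabc$ababdd
  rot[7] = abc$ababdda
  rot[8] = bc$ababddaa
  rot[9] = c$ababddaab
  rot[10] = $ababddaabc
Sorted (with $ < everything):
  sorted[0] = $ababddaabc  (last char: 'c')
  sorted[1] = aabc$ababdd  (last char: 'd')
  sorted[2] = ababddaabc$  (last char: '$')
  sorted[3] = abc$ababdda  (last char: 'a')
  sorted[4] = abddaabc$ab  (last char: 'b')
  sorted[5] = babddaabc$a  (last char: 'a')
  sorted[6] = bc$ababddaa  (last char: 'a')
  sorted[7] = bddaabc$aba  (last char: 'a')
  sorted[8] = c$ababddaab  (last char: 'b')
  sorted[9] = daabc$ababd  (last char: 'd')
  sorted[10] = ddaabc$abab  (last char: 'b')
Last column: cd$abaaabdb
Original string S is at sorted index 2

Answer: cd$abaaabdb
2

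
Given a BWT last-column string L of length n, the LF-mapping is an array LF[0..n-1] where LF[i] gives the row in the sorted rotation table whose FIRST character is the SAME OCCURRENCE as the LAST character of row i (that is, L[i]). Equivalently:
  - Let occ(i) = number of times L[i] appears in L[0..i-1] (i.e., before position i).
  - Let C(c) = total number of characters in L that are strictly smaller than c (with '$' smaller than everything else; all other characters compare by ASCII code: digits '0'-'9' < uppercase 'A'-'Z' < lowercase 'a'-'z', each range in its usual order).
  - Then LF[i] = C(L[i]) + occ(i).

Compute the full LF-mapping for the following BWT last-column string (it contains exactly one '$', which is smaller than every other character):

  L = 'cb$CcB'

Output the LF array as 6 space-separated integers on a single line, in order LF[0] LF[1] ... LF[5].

Char counts: '$':1, 'B':1, 'C':1, 'b':1, 'c':2
C (first-col start): C('$')=0, C('B')=1, C('C')=2, C('b')=3, C('c')=4
L[0]='c': occ=0, LF[0]=C('c')+0=4+0=4
L[1]='b': occ=0, LF[1]=C('b')+0=3+0=3
L[2]='$': occ=0, LF[2]=C('$')+0=0+0=0
L[3]='C': occ=0, LF[3]=C('C')+0=2+0=2
L[4]='c': occ=1, LF[4]=C('c')+1=4+1=5
L[5]='B': occ=0, LF[5]=C('B')+0=1+0=1

Answer: 4 3 0 2 5 1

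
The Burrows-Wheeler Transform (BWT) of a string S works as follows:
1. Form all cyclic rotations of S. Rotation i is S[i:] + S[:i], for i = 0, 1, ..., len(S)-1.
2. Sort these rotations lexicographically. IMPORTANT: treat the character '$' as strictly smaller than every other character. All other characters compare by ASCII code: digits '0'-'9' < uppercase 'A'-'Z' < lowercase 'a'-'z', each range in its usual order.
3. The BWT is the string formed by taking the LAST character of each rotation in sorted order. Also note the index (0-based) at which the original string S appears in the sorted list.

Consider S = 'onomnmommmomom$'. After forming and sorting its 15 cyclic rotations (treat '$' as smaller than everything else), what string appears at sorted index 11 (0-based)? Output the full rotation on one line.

All 15 rotations (rotation i = S[i:]+S[:i]):
  rot[0] = onomnmommmomom$
  rot[1] = nomnmommmomom$o
  rot[2] = omnmommmomom$on
  rot[3] = mnmommmomom$ono
  rot[4] = nmommmomom$onom
  rot[5] = mommmomom$onomn
  rot[6] = ommmomom$onomnm
  rot[7] = mmmomom$onomnmo
  rot[8] = mmomom$onomnmom
  rot[9] = momom$onomnmomm
  rot[10] = omom$onomnmommm
  rot[11] = mom$onomnmommmo
  rot[12] = om$onomnmommmom
  rot[13] = m$onomnmommmomo
  rot[14] = $onomnmommmomom
Sorted (with $ < everything):
  sorted[0] = $onomnmommmomom
  sorted[1] = m$onomnmommmomo
  sorted[2] = mmmomom$onomnmo
  sorted[3] = mmomom$onomnmom
  sorted[4] = mnmommmomom$ono
  sorted[5] = mom$onomnmommmo
  sorted[6] = mommmomom$onomn
  sorted[7] = momom$onomnmomm
  sorted[8] = nmommmomom$onom
  sorted[9] = nomnmommmomom$o
  sorted[10] = om$onomnmommmom
  sorted[11] = ommmomom$onomnm
  sorted[12] = omnmommmomom$on
  sorted[13] = omom$onomnmommm
  sorted[14] = onomnmommmomom$
sorted[11] = ommmomom$onomnm

Answer: ommmomom$onomnm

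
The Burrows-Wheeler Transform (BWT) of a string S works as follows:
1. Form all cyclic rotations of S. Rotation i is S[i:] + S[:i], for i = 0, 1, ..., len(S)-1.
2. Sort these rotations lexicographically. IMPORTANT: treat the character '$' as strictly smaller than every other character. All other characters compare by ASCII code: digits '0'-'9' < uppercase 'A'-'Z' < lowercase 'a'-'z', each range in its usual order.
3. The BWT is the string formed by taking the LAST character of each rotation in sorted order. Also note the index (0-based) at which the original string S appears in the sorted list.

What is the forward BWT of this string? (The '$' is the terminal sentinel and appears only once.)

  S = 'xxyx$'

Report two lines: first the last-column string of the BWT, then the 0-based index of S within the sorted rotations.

All 5 rotations (rotation i = S[i:]+S[:i]):
  rot[0] = xxyx$
  rot[1] = xyx$x
  rot[2] = yx$xx
  rot[3] = x$xxy
  rot[4] = $xxyx
Sorted (with $ < everything):
  sorted[0] = $xxyx  (last char: 'x')
  sorted[1] = x$xxy  (last char: 'y')
  sorted[2] = xxyx$  (last char: '$')
  sorted[3] = xyx$x  (last char: 'x')
  sorted[4] = yx$xx  (last char: 'x')
Last column: xy$xx
Original string S is at sorted index 2

Answer: xy$xx
2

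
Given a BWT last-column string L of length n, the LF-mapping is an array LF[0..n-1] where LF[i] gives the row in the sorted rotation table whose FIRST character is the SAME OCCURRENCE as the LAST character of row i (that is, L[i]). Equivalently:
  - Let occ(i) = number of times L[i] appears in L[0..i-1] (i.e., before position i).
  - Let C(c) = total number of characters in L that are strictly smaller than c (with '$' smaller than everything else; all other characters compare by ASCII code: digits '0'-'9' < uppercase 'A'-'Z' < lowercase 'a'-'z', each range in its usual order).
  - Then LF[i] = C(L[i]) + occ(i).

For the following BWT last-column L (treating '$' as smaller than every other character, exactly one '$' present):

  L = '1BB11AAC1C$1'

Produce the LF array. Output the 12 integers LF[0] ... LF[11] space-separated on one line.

Char counts: '$':1, '1':5, 'A':2, 'B':2, 'C':2
C (first-col start): C('$')=0, C('1')=1, C('A')=6, C('B')=8, C('C')=10
L[0]='1': occ=0, LF[0]=C('1')+0=1+0=1
L[1]='B': occ=0, LF[1]=C('B')+0=8+0=8
L[2]='B': occ=1, LF[2]=C('B')+1=8+1=9
L[3]='1': occ=1, LF[3]=C('1')+1=1+1=2
L[4]='1': occ=2, LF[4]=C('1')+2=1+2=3
L[5]='A': occ=0, LF[5]=C('A')+0=6+0=6
L[6]='A': occ=1, LF[6]=C('A')+1=6+1=7
L[7]='C': occ=0, LF[7]=C('C')+0=10+0=10
L[8]='1': occ=3, LF[8]=C('1')+3=1+3=4
L[9]='C': occ=1, LF[9]=C('C')+1=10+1=11
L[10]='$': occ=0, LF[10]=C('$')+0=0+0=0
L[11]='1': occ=4, LF[11]=C('1')+4=1+4=5

Answer: 1 8 9 2 3 6 7 10 4 11 0 5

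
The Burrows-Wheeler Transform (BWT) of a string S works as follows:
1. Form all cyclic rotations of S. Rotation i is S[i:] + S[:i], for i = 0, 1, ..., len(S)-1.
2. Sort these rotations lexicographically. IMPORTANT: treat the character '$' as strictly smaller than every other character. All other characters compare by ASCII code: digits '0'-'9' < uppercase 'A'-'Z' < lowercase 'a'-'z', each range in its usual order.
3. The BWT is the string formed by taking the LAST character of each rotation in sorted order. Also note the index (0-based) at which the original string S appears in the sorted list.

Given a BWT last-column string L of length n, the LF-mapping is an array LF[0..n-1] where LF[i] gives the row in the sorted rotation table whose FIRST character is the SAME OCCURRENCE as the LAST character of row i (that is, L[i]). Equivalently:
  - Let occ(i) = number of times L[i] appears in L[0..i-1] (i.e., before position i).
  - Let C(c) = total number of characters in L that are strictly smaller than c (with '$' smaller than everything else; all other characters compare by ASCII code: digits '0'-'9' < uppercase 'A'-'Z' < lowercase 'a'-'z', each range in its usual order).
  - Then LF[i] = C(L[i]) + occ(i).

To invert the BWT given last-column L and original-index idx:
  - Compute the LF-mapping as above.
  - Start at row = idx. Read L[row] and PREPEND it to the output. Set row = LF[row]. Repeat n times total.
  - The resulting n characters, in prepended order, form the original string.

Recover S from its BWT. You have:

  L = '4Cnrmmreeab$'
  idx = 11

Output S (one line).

Answer: remembranC4$

Derivation:
LF mapping: 1 2 9 10 7 8 11 5 6 3 4 0
Walk LF starting at row 11, prepending L[row]:
  step 1: row=11, L[11]='$', prepend. Next row=LF[11]=0
  step 2: row=0, L[0]='4', prepend. Next row=LF[0]=1
  step 3: row=1, L[1]='C', prepend. Next row=LF[1]=2
  step 4: row=2, L[2]='n', prepend. Next row=LF[2]=9
  step 5: row=9, L[9]='a', prepend. Next row=LF[9]=3
  step 6: row=3, L[3]='r', prepend. Next row=LF[3]=10
  step 7: row=10, L[10]='b', prepend. Next row=LF[10]=4
  step 8: row=4, L[4]='m', prepend. Next row=LF[4]=7
  step 9: row=7, L[7]='e', prepend. Next row=LF[7]=5
  step 10: row=5, L[5]='m', prepend. Next row=LF[5]=8
  step 11: row=8, L[8]='e', prepend. Next row=LF[8]=6
  step 12: row=6, L[6]='r', prepend. Next row=LF[6]=11
Reversed output: remembranC4$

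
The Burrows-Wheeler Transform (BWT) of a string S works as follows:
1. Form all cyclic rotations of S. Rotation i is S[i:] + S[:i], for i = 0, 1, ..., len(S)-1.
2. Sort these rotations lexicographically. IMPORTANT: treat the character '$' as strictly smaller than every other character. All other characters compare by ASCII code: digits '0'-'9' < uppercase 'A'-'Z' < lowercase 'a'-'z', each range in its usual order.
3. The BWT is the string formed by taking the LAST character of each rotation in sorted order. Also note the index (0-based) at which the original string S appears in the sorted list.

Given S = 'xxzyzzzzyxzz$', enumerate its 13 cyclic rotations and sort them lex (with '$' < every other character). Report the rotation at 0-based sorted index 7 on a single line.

All 13 rotations (rotation i = S[i:]+S[:i]):
  rot[0] = xxzyzzzzyxzz$
  rot[1] = xzyzzzzyxzz$x
  rot[2] = zyzzzzyxzz$xx
  rot[3] = yzzzzyxzz$xxz
  rot[4] = zzzzyxzz$xxzy
  rot[5] = zzzyxzz$xxzyz
  rot[6] = zzyxzz$xxzyzz
  rot[7] = zyxzz$xxzyzzz
  rot[8] = yxzz$xxzyzzzz
  rot[9] = xzz$xxzyzzzzy
  rot[10] = zz$xxzyzzzzyx
  rot[11] = z$xxzyzzzzyxz
  rot[12] = $xxzyzzzzyxzz
Sorted (with $ < everything):
  sorted[0] = $xxzyzzzzyxzz
  sorted[1] = xxzyzzzzyxzz$
  sorted[2] = xzyzzzzyxzz$x
  sorted[3] = xzz$xxzyzzzzy
  sorted[4] = yxzz$xxzyzzzz
  sorted[5] = yzzzzyxzz$xxz
  sorted[6] = z$xxzyzzzzyxz
  sorted[7] = zyxzz$xxzyzzz
  sorted[8] = zyzzzzyxzz$xx
  sorted[9] = zz$xxzyzzzzyx
  sorted[10] = zzyxzz$xxzyzz
  sorted[11] = zzzyxzz$xxzyz
  sorted[12] = zzzzyxzz$xxzy
sorted[7] = zyxzz$xxzyzzz

Answer: zyxzz$xxzyzzz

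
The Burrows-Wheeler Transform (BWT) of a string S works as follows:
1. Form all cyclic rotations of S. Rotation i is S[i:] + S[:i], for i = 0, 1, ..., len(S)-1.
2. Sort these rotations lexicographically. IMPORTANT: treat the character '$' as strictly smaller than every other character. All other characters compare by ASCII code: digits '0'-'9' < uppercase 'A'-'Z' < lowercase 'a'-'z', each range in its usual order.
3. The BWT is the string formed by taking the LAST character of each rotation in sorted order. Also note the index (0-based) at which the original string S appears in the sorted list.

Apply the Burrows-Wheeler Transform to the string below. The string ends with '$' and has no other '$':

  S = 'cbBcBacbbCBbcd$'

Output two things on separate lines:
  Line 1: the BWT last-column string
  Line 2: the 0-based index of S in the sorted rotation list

All 15 rotations (rotation i = S[i:]+S[:i]):
  rot[0] = cbBcBacbbCBbcd$
  rot[1] = bBcBacbbCBbcd$c
  rot[2] = BcBacbbCBbcd$cb
  rot[3] = cBacbbCBbcd$cbB
  rot[4] = BacbbCBbcd$cbBc
  rot[5] = acbbCBbcd$cbBcB
  rot[6] = cbbCBbcd$cbBcBa
  rot[7] = bbCBbcd$cbBcBac
  rot[8] = bCBbcd$cbBcBacb
  rot[9] = CBbcd$cbBcBacbb
  rot[10] = Bbcd$cbBcBacbbC
  rot[11] = bcd$cbBcBacbbCB
  rot[12] = cd$cbBcBacbbCBb
  rot[13] = d$cbBcBacbbCBbc
  rot[14] = $cbBcBacbbCBbcd
Sorted (with $ < everything):
  sorted[0] = $cbBcBacbbCBbcd  (last char: 'd')
  sorted[1] = BacbbCBbcd$cbBc  (last char: 'c')
  sorted[2] = Bbcd$cbBcBacbbC  (last char: 'C')
  sorted[3] = BcBacbbCBbcd$cb  (last char: 'b')
  sorted[4] = CBbcd$cbBcBacbb  (last char: 'b')
  sorted[5] = acbbCBbcd$cbBcB  (last char: 'B')
  sorted[6] = bBcBacbbCBbcd$c  (last char: 'c')
  sorted[7] = bCBbcd$cbBcBacb  (last char: 'b')
  sorted[8] = bbCBbcd$cbBcBac  (last char: 'c')
  sorted[9] = bcd$cbBcBacbbCB  (last char: 'B')
  sorted[10] = cBacbbCBbcd$cbB  (last char: 'B')
  sorted[11] = cbBcBacbbCBbcd$  (last char: '$')
  sorted[12] = cbbCBbcd$cbBcBa  (last char: 'a')
  sorted[13] = cd$cbBcBacbbCBb  (last char: 'b')
  sorted[14] = d$cbBcBacbbCBbc  (last char: 'c')
Last column: dcCbbBcbcBB$abc
Original string S is at sorted index 11

Answer: dcCbbBcbcBB$abc
11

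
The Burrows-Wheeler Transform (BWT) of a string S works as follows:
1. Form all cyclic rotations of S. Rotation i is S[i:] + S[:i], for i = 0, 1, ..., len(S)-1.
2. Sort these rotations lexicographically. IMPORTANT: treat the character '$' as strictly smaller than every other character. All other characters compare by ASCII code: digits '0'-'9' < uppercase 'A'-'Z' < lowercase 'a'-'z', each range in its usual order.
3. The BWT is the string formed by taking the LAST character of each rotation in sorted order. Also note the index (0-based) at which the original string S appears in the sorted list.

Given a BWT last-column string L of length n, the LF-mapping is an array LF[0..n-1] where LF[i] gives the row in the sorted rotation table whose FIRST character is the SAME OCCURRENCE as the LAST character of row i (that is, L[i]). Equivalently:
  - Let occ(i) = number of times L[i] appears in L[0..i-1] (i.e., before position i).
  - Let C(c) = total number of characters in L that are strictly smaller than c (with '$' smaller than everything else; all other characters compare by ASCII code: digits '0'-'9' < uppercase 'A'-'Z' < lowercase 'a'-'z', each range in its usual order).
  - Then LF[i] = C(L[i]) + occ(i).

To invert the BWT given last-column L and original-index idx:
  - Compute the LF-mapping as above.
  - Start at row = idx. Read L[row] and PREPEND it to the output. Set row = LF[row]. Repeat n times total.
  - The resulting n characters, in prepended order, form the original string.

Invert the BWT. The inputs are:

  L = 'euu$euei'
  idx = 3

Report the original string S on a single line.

LF mapping: 1 5 6 0 2 7 3 4
Walk LF starting at row 3, prepending L[row]:
  step 1: row=3, L[3]='$', prepend. Next row=LF[3]=0
  step 2: row=0, L[0]='e', prepend. Next row=LF[0]=1
  step 3: row=1, L[1]='u', prepend. Next row=LF[1]=5
  step 4: row=5, L[5]='u', prepend. Next row=LF[5]=7
  step 5: row=7, L[7]='i', prepend. Next row=LF[7]=4
  step 6: row=4, L[4]='e', prepend. Next row=LF[4]=2
  step 7: row=2, L[2]='u', prepend. Next row=LF[2]=6
  step 8: row=6, L[6]='e', prepend. Next row=LF[6]=3
Reversed output: eueiuue$

Answer: eueiuue$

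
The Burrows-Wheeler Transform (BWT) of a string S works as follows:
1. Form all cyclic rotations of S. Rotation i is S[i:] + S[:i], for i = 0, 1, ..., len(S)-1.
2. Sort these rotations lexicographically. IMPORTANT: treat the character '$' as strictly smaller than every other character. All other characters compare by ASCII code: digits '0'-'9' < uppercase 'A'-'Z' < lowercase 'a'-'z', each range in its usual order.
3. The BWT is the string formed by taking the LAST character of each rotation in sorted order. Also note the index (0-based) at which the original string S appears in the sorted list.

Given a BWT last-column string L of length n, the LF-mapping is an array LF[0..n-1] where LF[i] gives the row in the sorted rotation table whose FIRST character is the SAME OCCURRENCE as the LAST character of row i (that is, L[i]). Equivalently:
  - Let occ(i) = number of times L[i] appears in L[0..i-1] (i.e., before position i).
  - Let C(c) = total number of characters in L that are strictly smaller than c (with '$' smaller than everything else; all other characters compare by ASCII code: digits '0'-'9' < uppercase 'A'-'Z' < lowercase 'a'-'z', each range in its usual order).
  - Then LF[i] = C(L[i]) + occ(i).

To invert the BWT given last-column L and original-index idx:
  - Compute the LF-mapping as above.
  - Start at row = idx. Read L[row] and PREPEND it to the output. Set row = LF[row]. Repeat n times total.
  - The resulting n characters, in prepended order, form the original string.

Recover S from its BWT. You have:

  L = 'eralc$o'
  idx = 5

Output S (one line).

Answer: oracle$

Derivation:
LF mapping: 3 6 1 4 2 0 5
Walk LF starting at row 5, prepending L[row]:
  step 1: row=5, L[5]='$', prepend. Next row=LF[5]=0
  step 2: row=0, L[0]='e', prepend. Next row=LF[0]=3
  step 3: row=3, L[3]='l', prepend. Next row=LF[3]=4
  step 4: row=4, L[4]='c', prepend. Next row=LF[4]=2
  step 5: row=2, L[2]='a', prepend. Next row=LF[2]=1
  step 6: row=1, L[1]='r', prepend. Next row=LF[1]=6
  step 7: row=6, L[6]='o', prepend. Next row=LF[6]=5
Reversed output: oracle$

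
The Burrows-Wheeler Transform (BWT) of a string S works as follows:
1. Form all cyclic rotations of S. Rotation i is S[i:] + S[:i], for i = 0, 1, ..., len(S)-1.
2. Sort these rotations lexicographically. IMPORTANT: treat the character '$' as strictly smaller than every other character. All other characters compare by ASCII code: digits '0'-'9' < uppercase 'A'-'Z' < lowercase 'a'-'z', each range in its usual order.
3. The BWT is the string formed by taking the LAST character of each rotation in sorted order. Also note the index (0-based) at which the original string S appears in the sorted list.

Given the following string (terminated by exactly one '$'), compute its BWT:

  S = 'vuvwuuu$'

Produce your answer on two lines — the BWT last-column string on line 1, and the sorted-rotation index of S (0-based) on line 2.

Answer: uuuwv$uv
5

Derivation:
All 8 rotations (rotation i = S[i:]+S[:i]):
  rot[0] = vuvwuuu$
  rot[1] = uvwuuu$v
  rot[2] = vwuuu$vu
  rot[3] = wuuu$vuv
  rot[4] = uuu$vuvw
  rot[5] = uu$vuvwu
  rot[6] = u$vuvwuu
  rot[7] = $vuvwuuu
Sorted (with $ < everything):
  sorted[0] = $vuvwuuu  (last char: 'u')
  sorted[1] = u$vuvwuu  (last char: 'u')
  sorted[2] = uu$vuvwu  (last char: 'u')
  sorted[3] = uuu$vuvw  (last char: 'w')
  sorted[4] = uvwuuu$v  (last char: 'v')
  sorted[5] = vuvwuuu$  (last char: '$')
  sorted[6] = vwuuu$vu  (last char: 'u')
  sorted[7] = wuuu$vuv  (last char: 'v')
Last column: uuuwv$uv
Original string S is at sorted index 5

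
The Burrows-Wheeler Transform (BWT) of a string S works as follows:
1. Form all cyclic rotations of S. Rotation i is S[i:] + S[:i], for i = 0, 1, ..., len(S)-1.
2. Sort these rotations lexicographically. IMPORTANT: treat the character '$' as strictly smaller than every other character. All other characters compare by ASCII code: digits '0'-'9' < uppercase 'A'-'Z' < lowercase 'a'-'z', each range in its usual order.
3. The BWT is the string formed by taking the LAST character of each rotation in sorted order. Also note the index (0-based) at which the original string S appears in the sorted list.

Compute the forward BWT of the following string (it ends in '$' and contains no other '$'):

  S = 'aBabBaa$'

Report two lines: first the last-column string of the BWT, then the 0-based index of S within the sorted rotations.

All 8 rotations (rotation i = S[i:]+S[:i]):
  rot[0] = aBabBaa$
  rot[1] = BabBaa$a
  rot[2] = abBaa$aB
  rot[3] = bBaa$aBa
  rot[4] = Baa$aBab
  rot[5] = aa$aBabB
  rot[6] = a$aBabBa
  rot[7] = $aBabBaa
Sorted (with $ < everything):
  sorted[0] = $aBabBaa  (last char: 'a')
  sorted[1] = Baa$aBab  (last char: 'b')
  sorted[2] = BabBaa$a  (last char: 'a')
  sorted[3] = a$aBabBa  (last char: 'a')
  sorted[4] = aBabBaa$  (last char: '$')
  sorted[5] = aa$aBabB  (last char: 'B')
  sorted[6] = abBaa$aB  (last char: 'B')
  sorted[7] = bBaa$aBa  (last char: 'a')
Last column: abaa$BBa
Original string S is at sorted index 4

Answer: abaa$BBa
4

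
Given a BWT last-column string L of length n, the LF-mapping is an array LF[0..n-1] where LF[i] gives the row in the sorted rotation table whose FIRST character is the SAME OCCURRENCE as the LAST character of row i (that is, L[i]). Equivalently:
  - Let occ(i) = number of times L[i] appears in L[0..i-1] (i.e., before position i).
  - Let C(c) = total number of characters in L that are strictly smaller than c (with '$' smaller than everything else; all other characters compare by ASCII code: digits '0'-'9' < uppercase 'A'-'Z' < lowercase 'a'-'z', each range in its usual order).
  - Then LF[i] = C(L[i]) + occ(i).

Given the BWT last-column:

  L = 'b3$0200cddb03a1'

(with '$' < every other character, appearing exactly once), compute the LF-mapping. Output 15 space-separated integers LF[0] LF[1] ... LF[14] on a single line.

Char counts: '$':1, '0':4, '1':1, '2':1, '3':2, 'a':1, 'b':2, 'c':1, 'd':2
C (first-col start): C('$')=0, C('0')=1, C('1')=5, C('2')=6, C('3')=7, C('a')=9, C('b')=10, C('c')=12, C('d')=13
L[0]='b': occ=0, LF[0]=C('b')+0=10+0=10
L[1]='3': occ=0, LF[1]=C('3')+0=7+0=7
L[2]='$': occ=0, LF[2]=C('$')+0=0+0=0
L[3]='0': occ=0, LF[3]=C('0')+0=1+0=1
L[4]='2': occ=0, LF[4]=C('2')+0=6+0=6
L[5]='0': occ=1, LF[5]=C('0')+1=1+1=2
L[6]='0': occ=2, LF[6]=C('0')+2=1+2=3
L[7]='c': occ=0, LF[7]=C('c')+0=12+0=12
L[8]='d': occ=0, LF[8]=C('d')+0=13+0=13
L[9]='d': occ=1, LF[9]=C('d')+1=13+1=14
L[10]='b': occ=1, LF[10]=C('b')+1=10+1=11
L[11]='0': occ=3, LF[11]=C('0')+3=1+3=4
L[12]='3': occ=1, LF[12]=C('3')+1=7+1=8
L[13]='a': occ=0, LF[13]=C('a')+0=9+0=9
L[14]='1': occ=0, LF[14]=C('1')+0=5+0=5

Answer: 10 7 0 1 6 2 3 12 13 14 11 4 8 9 5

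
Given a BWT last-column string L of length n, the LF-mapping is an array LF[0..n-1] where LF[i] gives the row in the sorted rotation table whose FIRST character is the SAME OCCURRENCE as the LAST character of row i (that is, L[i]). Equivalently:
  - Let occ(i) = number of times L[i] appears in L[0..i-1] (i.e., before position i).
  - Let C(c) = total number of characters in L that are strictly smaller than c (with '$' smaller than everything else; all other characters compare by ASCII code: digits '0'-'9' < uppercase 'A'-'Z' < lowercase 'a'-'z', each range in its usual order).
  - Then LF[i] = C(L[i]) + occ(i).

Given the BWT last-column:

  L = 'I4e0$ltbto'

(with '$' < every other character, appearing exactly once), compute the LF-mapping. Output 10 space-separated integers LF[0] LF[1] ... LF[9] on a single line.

Answer: 3 2 5 1 0 6 8 4 9 7

Derivation:
Char counts: '$':1, '0':1, '4':1, 'I':1, 'b':1, 'e':1, 'l':1, 'o':1, 't':2
C (first-col start): C('$')=0, C('0')=1, C('4')=2, C('I')=3, C('b')=4, C('e')=5, C('l')=6, C('o')=7, C('t')=8
L[0]='I': occ=0, LF[0]=C('I')+0=3+0=3
L[1]='4': occ=0, LF[1]=C('4')+0=2+0=2
L[2]='e': occ=0, LF[2]=C('e')+0=5+0=5
L[3]='0': occ=0, LF[3]=C('0')+0=1+0=1
L[4]='$': occ=0, LF[4]=C('$')+0=0+0=0
L[5]='l': occ=0, LF[5]=C('l')+0=6+0=6
L[6]='t': occ=0, LF[6]=C('t')+0=8+0=8
L[7]='b': occ=0, LF[7]=C('b')+0=4+0=4
L[8]='t': occ=1, LF[8]=C('t')+1=8+1=9
L[9]='o': occ=0, LF[9]=C('o')+0=7+0=7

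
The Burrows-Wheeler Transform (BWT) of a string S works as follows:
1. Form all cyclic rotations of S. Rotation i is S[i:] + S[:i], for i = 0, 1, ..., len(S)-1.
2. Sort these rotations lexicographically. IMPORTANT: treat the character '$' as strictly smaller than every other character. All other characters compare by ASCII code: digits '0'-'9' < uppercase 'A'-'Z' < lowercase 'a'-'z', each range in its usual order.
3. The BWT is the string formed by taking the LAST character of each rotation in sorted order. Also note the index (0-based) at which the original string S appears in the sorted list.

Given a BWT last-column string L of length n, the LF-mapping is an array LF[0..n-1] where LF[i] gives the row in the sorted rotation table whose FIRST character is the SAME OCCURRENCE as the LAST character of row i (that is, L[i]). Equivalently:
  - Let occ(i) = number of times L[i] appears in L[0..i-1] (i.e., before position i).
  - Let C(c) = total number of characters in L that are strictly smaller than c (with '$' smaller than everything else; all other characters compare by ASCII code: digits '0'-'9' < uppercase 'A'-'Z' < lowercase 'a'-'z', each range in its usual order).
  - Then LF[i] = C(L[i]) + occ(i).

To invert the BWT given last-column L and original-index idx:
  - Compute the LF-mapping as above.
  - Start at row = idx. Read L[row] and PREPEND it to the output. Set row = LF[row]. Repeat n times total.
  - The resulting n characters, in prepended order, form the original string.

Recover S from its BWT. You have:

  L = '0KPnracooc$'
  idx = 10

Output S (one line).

Answer: raccoonPK0$

Derivation:
LF mapping: 1 2 3 7 10 4 5 8 9 6 0
Walk LF starting at row 10, prepending L[row]:
  step 1: row=10, L[10]='$', prepend. Next row=LF[10]=0
  step 2: row=0, L[0]='0', prepend. Next row=LF[0]=1
  step 3: row=1, L[1]='K', prepend. Next row=LF[1]=2
  step 4: row=2, L[2]='P', prepend. Next row=LF[2]=3
  step 5: row=3, L[3]='n', prepend. Next row=LF[3]=7
  step 6: row=7, L[7]='o', prepend. Next row=LF[7]=8
  step 7: row=8, L[8]='o', prepend. Next row=LF[8]=9
  step 8: row=9, L[9]='c', prepend. Next row=LF[9]=6
  step 9: row=6, L[6]='c', prepend. Next row=LF[6]=5
  step 10: row=5, L[5]='a', prepend. Next row=LF[5]=4
  step 11: row=4, L[4]='r', prepend. Next row=LF[4]=10
Reversed output: raccoonPK0$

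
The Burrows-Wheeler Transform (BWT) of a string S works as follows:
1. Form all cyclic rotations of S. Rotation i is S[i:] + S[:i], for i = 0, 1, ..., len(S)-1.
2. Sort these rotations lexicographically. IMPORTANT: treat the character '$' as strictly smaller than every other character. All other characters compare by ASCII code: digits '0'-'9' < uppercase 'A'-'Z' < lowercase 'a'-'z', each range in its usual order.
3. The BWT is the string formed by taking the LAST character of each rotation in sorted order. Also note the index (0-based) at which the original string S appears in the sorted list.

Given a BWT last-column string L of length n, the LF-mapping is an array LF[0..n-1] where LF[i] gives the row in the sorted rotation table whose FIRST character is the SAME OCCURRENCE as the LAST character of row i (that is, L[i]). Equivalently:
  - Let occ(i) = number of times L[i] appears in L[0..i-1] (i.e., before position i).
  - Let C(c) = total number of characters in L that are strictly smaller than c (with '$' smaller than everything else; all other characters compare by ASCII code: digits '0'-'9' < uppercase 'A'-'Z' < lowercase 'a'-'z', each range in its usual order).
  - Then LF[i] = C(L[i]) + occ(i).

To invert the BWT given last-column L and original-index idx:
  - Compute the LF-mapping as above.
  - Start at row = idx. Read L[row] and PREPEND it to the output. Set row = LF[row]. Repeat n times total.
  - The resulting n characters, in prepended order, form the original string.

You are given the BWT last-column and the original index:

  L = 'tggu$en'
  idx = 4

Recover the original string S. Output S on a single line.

LF mapping: 5 2 3 6 0 1 4
Walk LF starting at row 4, prepending L[row]:
  step 1: row=4, L[4]='$', prepend. Next row=LF[4]=0
  step 2: row=0, L[0]='t', prepend. Next row=LF[0]=5
  step 3: row=5, L[5]='e', prepend. Next row=LF[5]=1
  step 4: row=1, L[1]='g', prepend. Next row=LF[1]=2
  step 5: row=2, L[2]='g', prepend. Next row=LF[2]=3
  step 6: row=3, L[3]='u', prepend. Next row=LF[3]=6
  step 7: row=6, L[6]='n', prepend. Next row=LF[6]=4
Reversed output: nugget$

Answer: nugget$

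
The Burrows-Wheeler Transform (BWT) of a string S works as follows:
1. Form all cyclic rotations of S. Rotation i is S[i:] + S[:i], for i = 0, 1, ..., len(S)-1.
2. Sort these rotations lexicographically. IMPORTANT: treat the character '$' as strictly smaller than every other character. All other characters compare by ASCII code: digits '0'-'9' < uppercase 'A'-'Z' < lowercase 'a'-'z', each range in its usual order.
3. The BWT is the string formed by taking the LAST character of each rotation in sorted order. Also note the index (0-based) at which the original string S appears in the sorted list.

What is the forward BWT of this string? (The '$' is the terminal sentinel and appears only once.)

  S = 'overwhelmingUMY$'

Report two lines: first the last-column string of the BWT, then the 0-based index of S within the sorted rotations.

All 16 rotations (rotation i = S[i:]+S[:i]):
  rot[0] = overwhelmingUMY$
  rot[1] = verwhelmingUMY$o
  rot[2] = erwhelmingUMY$ov
  rot[3] = rwhelmingUMY$ove
  rot[4] = whelmingUMY$over
  rot[5] = helmingUMY$overw
  rot[6] = elmingUMY$overwh
  rot[7] = lmingUMY$overwhe
  rot[8] = mingUMY$overwhel
  rot[9] = ingUMY$overwhelm
  rot[10] = ngUMY$overwhelmi
  rot[11] = gUMY$overwhelmin
  rot[12] = UMY$overwhelming
  rot[13] = MY$overwhelmingU
  rot[14] = Y$overwhelmingUM
  rot[15] = $overwhelmingUMY
Sorted (with $ < everything):
  sorted[0] = $overwhelmingUMY  (last char: 'Y')
  sorted[1] = MY$overwhelmingU  (last char: 'U')
  sorted[2] = UMY$overwhelming  (last char: 'g')
  sorted[3] = Y$overwhelmingUM  (last char: 'M')
  sorted[4] = elmingUMY$overwh  (last char: 'h')
  sorted[5] = erwhelmingUMY$ov  (last char: 'v')
  sorted[6] = gUMY$overwhelmin  (last char: 'n')
  sorted[7] = helmingUMY$overw  (last char: 'w')
  sorted[8] = ingUMY$overwhelm  (last char: 'm')
  sorted[9] = lmingUMY$overwhe  (last char: 'e')
  sorted[10] = mingUMY$overwhel  (last char: 'l')
  sorted[11] = ngUMY$overwhelmi  (last char: 'i')
  sorted[12] = overwhelmingUMY$  (last char: '$')
  sorted[13] = rwhelmingUMY$ove  (last char: 'e')
  sorted[14] = verwhelmingUMY$o  (last char: 'o')
  sorted[15] = whelmingUMY$over  (last char: 'r')
Last column: YUgMhvnwmeli$eor
Original string S is at sorted index 12

Answer: YUgMhvnwmeli$eor
12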